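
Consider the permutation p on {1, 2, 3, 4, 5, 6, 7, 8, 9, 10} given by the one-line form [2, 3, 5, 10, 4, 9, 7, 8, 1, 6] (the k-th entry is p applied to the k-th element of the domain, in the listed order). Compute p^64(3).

3

Tracing 3 → 5 → … returns to 3 after 8 steps, so 3 lies in an 8-cycle (1 2 3 5 4 10 6 9).
Powers repeat with period 8 on this cycle, and 64 mod 8 = 0, so p^64(3) = p^0(3).
So p^64(3) = 3.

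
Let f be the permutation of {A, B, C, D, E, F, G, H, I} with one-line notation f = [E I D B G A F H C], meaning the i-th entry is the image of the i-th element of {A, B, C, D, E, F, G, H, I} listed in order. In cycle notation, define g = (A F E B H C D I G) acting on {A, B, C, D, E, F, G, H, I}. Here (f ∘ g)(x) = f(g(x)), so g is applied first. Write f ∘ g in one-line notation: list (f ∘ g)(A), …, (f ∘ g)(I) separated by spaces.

A H B C I G E D F

(f ∘ g)(x) = f(g(x)). Computing each image: f(g(A)) = f(F) = A, f(g(B)) = f(H) = H, f(g(C)) = f(D) = B, f(g(D)) = f(I) = C, f(g(E)) = f(B) = I, f(g(F)) = f(E) = G, f(g(G)) = f(A) = E, f(g(H)) = f(C) = D, f(g(I)) = f(G) = F.
Hence f ∘ g = [A H B C I G E D F].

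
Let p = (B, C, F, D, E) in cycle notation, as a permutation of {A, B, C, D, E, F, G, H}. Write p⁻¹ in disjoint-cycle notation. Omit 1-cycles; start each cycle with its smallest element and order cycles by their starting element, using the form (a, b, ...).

(B, E, D, F, C)

The inverse reverses each cycle.
After reversing and putting each cycle's least element first, p⁻¹ = (B, E, D, F, C).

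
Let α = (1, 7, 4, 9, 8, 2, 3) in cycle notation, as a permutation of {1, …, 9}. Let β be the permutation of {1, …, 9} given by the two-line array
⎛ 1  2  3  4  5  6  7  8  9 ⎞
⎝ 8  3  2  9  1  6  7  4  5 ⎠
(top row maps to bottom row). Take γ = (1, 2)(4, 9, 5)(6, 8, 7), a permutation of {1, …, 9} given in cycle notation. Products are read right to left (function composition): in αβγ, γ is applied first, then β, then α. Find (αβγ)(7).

6

Chase 7: γ(7) = 6; β(6) = 6; α(6) = 6. Hence (αβγ)(7) = 6.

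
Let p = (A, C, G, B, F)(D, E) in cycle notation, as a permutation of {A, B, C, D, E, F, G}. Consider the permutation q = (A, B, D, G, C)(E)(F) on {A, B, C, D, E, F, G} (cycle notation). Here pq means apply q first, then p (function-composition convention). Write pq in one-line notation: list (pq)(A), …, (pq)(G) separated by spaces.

(pq)(x) = p(q(x)). Computing each image: p(q(A)) = p(B) = F, p(q(B)) = p(D) = E, p(q(C)) = p(A) = C, p(q(D)) = p(G) = B, p(q(E)) = p(E) = D, p(q(F)) = p(F) = A, p(q(G)) = p(C) = G.
Hence pq = [F E C B D A G].

F E C B D A G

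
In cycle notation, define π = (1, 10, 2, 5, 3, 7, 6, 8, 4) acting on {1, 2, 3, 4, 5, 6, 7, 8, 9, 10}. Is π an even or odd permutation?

The cycle lengths are 9, 1.
A cycle is odd iff its length is even; π has 0 even-length cycles, so sgn(π) = (−1)^0 and π is even.

even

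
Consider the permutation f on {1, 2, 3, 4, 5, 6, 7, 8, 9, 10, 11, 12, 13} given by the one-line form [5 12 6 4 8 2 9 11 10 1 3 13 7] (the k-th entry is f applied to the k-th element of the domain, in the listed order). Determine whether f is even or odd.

odd

In disjoint-cycle form the cycle lengths are 12, 1.
A cycle of length ℓ contributes ℓ−1 transpositions, so f is a product of 11 transpositions — odd.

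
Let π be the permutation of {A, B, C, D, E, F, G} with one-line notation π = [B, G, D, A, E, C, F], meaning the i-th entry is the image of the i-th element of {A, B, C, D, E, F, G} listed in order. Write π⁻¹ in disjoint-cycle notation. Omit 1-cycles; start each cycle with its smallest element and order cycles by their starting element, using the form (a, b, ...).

The cycle decomposition of π is (A, B, G, F, C, D).
The inverse reverses every cycle; in canonical form, π⁻¹ = (A, D, C, F, G, B).

(A, D, C, F, G, B)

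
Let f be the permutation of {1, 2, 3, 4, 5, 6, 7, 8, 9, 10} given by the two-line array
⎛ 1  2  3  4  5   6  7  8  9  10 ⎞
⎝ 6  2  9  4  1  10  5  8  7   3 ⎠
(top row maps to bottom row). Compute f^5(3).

6

Tracing 3 → 9 → … returns to 3 after 7 steps, so 3 lies in a 7-cycle (1 6 10 3 9 7 5).
Stepping 5 places around the cycle: 3 → 9 → 7 → 5 → 1 → 6.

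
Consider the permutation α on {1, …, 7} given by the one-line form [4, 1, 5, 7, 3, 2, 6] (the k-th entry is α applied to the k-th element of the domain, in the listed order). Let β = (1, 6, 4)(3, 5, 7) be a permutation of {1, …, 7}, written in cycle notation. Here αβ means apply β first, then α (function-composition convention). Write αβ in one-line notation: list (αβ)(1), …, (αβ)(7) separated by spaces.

2 1 3 4 6 7 5

(αβ)(x) = α(β(x)). Computing each image: α(β(1)) = α(6) = 2, α(β(2)) = α(2) = 1, α(β(3)) = α(5) = 3, α(β(4)) = α(1) = 4, α(β(5)) = α(7) = 6, α(β(6)) = α(4) = 7, α(β(7)) = α(3) = 5.
Hence αβ = [2 1 3 4 6 7 5].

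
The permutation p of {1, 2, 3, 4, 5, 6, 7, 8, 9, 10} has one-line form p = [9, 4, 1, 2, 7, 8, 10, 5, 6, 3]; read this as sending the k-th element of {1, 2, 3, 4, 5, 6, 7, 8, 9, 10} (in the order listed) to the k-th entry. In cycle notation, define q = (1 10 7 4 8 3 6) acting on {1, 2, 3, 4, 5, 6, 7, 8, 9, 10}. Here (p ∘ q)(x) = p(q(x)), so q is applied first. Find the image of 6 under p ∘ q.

(p ∘ q)(6) = p(q(6)). q(6) = 1, then p(1) = 9. So (p ∘ q)(6) = 9.

9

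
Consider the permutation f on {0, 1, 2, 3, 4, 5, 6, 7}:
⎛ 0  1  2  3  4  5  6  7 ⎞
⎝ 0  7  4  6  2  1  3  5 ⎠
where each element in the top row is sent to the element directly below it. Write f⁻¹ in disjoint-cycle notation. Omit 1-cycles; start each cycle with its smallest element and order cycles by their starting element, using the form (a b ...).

First write f in disjoint cycles: (1 7 5)(2 4)(3 6).
Reversing each cycle (and rotating so the smallest element leads) gives f⁻¹ = (1 5 7)(2 4)(3 6).

(1 5 7)(2 4)(3 6)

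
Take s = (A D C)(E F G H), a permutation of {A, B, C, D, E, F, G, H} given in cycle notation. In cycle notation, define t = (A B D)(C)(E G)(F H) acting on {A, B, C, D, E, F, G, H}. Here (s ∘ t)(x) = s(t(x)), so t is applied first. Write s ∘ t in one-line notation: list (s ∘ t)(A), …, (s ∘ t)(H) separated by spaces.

(s ∘ t)(x) = s(t(x)). Computing each image: s(t(A)) = s(B) = B, s(t(B)) = s(D) = C, s(t(C)) = s(C) = A, s(t(D)) = s(A) = D, s(t(E)) = s(G) = H, s(t(F)) = s(H) = E, s(t(G)) = s(E) = F, s(t(H)) = s(F) = G.
Hence s ∘ t = [B C A D H E F G].

B C A D H E F G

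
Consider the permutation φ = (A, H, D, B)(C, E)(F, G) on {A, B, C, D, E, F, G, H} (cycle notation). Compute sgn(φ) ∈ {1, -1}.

The cycle lengths are 4, 2, 2.
A cycle is odd iff its length is even; φ has 3 even-length cycles, so sgn(φ) = (−1)^3 and φ is odd.

-1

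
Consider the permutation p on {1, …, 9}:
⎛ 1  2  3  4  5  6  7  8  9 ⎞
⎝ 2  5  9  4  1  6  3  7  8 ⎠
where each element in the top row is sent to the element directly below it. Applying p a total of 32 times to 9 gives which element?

9

Tracing 9 → 8 → … returns to 9 after 4 steps, so 9 lies in a 4-cycle (3 9 8 7).
Since the cycle has length 4, p^32 acts on it the same as p^0 (32 mod 4 = 0).
So p^32(9) = 9.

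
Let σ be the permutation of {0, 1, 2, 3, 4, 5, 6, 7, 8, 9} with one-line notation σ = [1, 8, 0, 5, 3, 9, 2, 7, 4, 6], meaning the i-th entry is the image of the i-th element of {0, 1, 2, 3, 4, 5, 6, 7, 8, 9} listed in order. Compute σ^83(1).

4

Tracing 1 → 8 → … returns to 1 after 9 steps, so 1 lies in a 9-cycle (0, 1, 8, 4, 3, 5, 9, 6, 2).
Powers repeat with period 9 on this cycle, and 83 mod 9 = 2, so σ^83(1) = σ^2(1).
Stepping 2 places around the cycle: 1 → 8 → 4.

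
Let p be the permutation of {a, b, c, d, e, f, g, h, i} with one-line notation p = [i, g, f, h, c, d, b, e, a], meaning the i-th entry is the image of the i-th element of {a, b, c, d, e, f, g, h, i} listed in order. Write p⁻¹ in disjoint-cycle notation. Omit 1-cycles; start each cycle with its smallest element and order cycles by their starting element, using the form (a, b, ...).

(a, i)(b, g)(c, e, h, d, f)

First write p in disjoint cycles: (a, i)(b, g)(c, f, d, h, e).
Reversing each cycle (and rotating so the smallest element leads) gives p⁻¹ = (a, i)(b, g)(c, e, h, d, f).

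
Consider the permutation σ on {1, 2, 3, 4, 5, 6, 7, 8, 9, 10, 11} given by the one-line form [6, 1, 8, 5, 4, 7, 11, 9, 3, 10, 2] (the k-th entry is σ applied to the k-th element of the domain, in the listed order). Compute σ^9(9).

9

Tracing 9 → 3 → … returns to 9 after 3 steps, so 9 lies in a 3-cycle (3, 8, 9).
Since the cycle has length 3, σ^9 acts on it the same as σ^0 (9 mod 3 = 0).
So σ^9(9) = 9.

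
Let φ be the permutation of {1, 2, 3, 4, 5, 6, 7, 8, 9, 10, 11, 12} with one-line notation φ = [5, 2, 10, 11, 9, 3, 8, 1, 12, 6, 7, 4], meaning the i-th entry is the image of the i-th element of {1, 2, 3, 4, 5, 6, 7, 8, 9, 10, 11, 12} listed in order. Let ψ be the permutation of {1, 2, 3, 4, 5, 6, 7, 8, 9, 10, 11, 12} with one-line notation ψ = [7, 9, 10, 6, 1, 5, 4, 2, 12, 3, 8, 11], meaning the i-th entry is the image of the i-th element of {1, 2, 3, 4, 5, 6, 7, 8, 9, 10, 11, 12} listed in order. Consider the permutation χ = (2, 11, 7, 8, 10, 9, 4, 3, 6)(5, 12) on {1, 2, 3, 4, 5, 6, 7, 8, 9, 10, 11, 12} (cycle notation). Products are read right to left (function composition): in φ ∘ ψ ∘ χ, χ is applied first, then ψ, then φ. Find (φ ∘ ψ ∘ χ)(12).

Chase 12: χ(12) = 5; ψ(5) = 1; φ(1) = 5. Hence (φ ∘ ψ ∘ χ)(12) = 5.

5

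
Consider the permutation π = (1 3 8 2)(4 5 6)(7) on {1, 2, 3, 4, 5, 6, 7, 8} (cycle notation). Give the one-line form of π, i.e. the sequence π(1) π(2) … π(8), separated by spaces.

3 1 8 5 6 4 7 2

Reading each image from the cycles: 1→3, 2→1, 3→8, 4→5, 5→6, 6→4, 7→7, 8→2.
So the one-line form is 3 1 8 5 6 4 7 2.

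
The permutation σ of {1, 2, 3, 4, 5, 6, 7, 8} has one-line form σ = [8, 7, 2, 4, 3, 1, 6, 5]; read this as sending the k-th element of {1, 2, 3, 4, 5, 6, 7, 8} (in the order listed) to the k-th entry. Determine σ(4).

4 is element number 4 of the domain, and entry number 4 of the one-line form is 4, so σ(4) = 4.

4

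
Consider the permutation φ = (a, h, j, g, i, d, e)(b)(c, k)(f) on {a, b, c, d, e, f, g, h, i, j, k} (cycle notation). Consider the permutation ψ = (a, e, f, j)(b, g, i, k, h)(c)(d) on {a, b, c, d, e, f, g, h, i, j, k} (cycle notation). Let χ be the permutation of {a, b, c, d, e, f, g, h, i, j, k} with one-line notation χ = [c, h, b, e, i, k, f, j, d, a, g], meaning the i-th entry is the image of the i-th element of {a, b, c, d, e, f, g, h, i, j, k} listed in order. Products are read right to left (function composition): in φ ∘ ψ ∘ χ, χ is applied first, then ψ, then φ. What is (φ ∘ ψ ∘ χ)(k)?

Apply the permutations in order: χ(k) = g, then ψ(g) = i, then φ(i) = d. So (φ ∘ ψ ∘ χ)(k) = d.

d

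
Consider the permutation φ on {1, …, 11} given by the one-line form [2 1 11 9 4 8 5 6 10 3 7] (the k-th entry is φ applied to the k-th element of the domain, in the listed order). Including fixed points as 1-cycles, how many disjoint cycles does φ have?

The cycle decomposition is (1 2)(3 11 7 5 4 9 10)(6 8), which has 3 cycles (counting 1-cycles).

3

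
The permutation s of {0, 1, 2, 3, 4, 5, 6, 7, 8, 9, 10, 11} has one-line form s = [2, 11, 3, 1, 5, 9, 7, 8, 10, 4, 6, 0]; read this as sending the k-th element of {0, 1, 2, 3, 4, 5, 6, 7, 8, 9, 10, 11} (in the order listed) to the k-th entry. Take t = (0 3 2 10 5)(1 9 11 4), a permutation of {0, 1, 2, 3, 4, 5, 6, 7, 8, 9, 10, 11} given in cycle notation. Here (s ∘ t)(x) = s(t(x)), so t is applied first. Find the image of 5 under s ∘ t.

2

First apply t: t(5) = 0, then s(0) = 2. Thus (s ∘ t)(5) = 2.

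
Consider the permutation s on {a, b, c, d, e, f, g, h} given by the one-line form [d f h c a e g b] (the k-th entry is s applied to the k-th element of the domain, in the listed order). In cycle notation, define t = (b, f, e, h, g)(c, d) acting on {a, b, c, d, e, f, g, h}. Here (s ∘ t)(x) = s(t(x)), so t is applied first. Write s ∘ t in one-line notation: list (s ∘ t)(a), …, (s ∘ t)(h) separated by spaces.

d e c h b a f g

(s ∘ t)(x) = s(t(x)). Computing each image: s(t(a)) = s(a) = d, s(t(b)) = s(f) = e, s(t(c)) = s(d) = c, s(t(d)) = s(c) = h, s(t(e)) = s(h) = b, s(t(f)) = s(e) = a, s(t(g)) = s(b) = f, s(t(h)) = s(g) = g.
Hence s ∘ t = [d e c h b a f g].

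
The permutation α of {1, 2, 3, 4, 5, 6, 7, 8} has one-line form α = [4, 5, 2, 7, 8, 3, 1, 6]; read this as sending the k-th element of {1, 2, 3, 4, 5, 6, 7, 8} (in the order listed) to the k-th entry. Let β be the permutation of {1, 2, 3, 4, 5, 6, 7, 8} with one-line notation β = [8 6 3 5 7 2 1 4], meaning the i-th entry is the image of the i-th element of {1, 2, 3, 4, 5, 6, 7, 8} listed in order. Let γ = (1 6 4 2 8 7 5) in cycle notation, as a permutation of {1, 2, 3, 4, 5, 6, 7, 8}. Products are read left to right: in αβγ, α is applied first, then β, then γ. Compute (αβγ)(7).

7

Chase 7: α(7) = 1; β(1) = 8; γ(8) = 7. Hence (αβγ)(7) = 7.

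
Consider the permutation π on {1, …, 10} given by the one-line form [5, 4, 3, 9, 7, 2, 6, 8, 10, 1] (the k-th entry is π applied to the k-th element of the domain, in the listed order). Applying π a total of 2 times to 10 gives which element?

Tracing 10 → 1 → … returns to 10 after 8 steps, so 10 lies in an 8-cycle (1 5 7 6 2 4 9 10).
Advancing 2 steps from 10: 10 → 1 → 5.

5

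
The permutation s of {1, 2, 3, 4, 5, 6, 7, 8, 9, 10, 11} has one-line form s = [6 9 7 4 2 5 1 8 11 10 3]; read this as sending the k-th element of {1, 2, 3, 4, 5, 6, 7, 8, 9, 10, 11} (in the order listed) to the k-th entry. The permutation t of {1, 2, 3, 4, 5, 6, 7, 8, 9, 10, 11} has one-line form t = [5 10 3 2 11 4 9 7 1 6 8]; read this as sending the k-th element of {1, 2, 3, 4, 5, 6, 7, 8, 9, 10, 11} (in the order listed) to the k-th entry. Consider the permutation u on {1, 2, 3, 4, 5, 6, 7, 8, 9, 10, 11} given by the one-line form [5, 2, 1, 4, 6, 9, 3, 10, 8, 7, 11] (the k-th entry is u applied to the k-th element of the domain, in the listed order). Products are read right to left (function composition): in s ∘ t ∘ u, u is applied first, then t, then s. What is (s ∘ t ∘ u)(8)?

Chase 8: u(8) = 10; t(10) = 6; s(6) = 5. Hence (s ∘ t ∘ u)(8) = 5.

5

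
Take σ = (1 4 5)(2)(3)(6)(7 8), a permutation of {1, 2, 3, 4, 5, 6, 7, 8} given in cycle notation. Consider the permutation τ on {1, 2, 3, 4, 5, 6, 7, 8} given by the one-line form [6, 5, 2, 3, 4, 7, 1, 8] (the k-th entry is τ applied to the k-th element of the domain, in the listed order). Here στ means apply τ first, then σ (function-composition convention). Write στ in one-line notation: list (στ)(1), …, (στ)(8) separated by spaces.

For each element, apply τ then σ: 1 → 6 → 6; 2 → 5 → 1; 3 → 2 → 2; 4 → 3 → 3; 5 → 4 → 5; 6 → 7 → 8; 7 → 1 → 4; 8 → 8 → 7.
Collecting the images, στ = [6 1 2 3 5 8 4 7].

6 1 2 3 5 8 4 7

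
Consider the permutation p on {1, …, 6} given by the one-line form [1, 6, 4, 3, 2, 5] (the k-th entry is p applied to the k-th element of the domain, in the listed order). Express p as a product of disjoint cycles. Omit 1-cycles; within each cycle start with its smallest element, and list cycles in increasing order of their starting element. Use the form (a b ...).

(2 6 5)(3 4)

Iterating p from 2 gives 2 → 6 → 5 → 2; that is the 3-cycle (2 6 5).
Continuing from each remaining unvisited element yields (2 6 5)(3 4).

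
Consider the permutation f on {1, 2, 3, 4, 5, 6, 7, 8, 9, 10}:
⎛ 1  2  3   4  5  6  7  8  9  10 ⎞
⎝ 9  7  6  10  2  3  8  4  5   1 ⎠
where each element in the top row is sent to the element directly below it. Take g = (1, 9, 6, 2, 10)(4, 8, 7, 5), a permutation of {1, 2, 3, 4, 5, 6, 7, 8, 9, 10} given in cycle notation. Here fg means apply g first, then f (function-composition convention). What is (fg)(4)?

First apply g: g(4) = 8, then f(8) = 4. Thus (fg)(4) = 4.

4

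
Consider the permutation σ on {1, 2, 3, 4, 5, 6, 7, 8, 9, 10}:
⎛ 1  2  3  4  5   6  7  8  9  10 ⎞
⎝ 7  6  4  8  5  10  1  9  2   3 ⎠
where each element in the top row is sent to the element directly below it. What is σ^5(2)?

Tracing 2 → 6 → … returns to 2 after 7 steps, so 2 lies in a 7-cycle (2 6 10 3 4 8 9).
Stepping 5 places around the cycle: 2 → 6 → 10 → 3 → 4 → 8.

8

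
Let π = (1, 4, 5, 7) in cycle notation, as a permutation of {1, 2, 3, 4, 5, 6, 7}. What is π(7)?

1

Within (1, 4, 5, 7), 7 ↦ 1.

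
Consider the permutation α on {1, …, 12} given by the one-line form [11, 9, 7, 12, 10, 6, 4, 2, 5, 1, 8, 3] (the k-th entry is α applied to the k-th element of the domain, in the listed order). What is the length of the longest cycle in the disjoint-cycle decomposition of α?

7

Decomposing into disjoint cycles gives (1, 11, 8, 2, 9, 5, 10)(3, 7, 4, 12); the longest has length 7.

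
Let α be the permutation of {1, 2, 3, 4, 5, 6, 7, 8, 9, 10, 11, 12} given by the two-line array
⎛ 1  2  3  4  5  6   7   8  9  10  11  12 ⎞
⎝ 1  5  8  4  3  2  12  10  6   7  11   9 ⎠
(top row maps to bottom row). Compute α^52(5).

Tracing 5 → 3 → … returns to 5 after 9 steps, so 5 lies in a 9-cycle (2 5 3 8 10 7 12 9 6).
On a 9-cycle, α^9 is the identity, so α^52 = α^7 there (52 ≡ 7 mod 9).
Stepping 7 places around the cycle: 5 → 3 → 8 → 10 → 7 → 12 → 9 → 6.

6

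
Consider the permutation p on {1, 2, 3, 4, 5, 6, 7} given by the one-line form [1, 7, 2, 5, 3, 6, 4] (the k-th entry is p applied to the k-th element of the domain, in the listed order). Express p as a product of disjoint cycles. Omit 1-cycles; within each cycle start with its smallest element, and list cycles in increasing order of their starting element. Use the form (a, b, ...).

(2, 7, 4, 5, 3)

Iterating p from 2 gives 2 → 7 → 4 → 5 → 3 → 2; that is the 5-cycle (2, 7, 4, 5, 3).
Repeating from the next unused element and collecting all non-trivial cycles gives (2, 7, 4, 5, 3).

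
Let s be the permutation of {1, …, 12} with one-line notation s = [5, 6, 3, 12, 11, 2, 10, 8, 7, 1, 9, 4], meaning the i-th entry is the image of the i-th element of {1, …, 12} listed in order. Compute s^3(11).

10

Tracing 11 → 9 → … returns to 11 after 6 steps, so 11 lies in a 6-cycle (1, 5, 11, 9, 7, 10).
Stepping 3 places around the cycle: 11 → 9 → 7 → 10.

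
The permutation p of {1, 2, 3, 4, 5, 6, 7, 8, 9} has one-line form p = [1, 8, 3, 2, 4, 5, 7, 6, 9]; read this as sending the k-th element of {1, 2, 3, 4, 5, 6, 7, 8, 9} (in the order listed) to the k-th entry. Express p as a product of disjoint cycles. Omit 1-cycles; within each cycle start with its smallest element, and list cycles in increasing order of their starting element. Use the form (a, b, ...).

(2, 8, 6, 5, 4)

Start at 2 and follow images: 2 → 8 → 6 → 5 → 4 → 2, giving the cycle (2, 8, 6, 5, 4).
Continuing from each remaining unvisited element yields (2, 8, 6, 5, 4).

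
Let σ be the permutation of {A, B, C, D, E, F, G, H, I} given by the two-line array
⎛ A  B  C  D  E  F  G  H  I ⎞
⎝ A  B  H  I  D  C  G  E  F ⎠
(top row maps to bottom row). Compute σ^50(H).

D

Tracing H → E → … returns to H after 6 steps, so H lies in a 6-cycle (C H E D I F).
Powers repeat with period 6 on this cycle, and 50 mod 6 = 2, so σ^50(H) = σ^2(H).
Advancing 2 steps from H: H → E → D.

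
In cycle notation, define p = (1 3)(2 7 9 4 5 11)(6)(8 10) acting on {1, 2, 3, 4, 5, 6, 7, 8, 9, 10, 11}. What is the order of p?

6

The cycle type of p is (6, 2, 2, 1).
The order is lcm(6, 2, 2) = 6.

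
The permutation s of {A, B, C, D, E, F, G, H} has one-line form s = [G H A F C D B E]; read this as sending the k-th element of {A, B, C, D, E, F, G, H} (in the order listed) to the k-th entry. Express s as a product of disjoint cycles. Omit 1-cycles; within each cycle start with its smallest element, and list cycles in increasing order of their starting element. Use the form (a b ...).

Start at A and follow images: A → G → B → H → E → C → A, giving the cycle (A G B H E C).
Repeating from the next unused element and collecting all non-trivial cycles gives (A G B H E C)(D F).

(A G B H E C)(D F)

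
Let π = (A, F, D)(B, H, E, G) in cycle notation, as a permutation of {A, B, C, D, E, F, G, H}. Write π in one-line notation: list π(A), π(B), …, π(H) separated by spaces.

F H C A G D B E

Each element maps to the next entry in its cycle (wrapping to the front): A↦F, B↦H, C↦C, D↦A, E↦G, F↦D, G↦B, H↦E.
Listing these in domain order gives F H C A G D B E.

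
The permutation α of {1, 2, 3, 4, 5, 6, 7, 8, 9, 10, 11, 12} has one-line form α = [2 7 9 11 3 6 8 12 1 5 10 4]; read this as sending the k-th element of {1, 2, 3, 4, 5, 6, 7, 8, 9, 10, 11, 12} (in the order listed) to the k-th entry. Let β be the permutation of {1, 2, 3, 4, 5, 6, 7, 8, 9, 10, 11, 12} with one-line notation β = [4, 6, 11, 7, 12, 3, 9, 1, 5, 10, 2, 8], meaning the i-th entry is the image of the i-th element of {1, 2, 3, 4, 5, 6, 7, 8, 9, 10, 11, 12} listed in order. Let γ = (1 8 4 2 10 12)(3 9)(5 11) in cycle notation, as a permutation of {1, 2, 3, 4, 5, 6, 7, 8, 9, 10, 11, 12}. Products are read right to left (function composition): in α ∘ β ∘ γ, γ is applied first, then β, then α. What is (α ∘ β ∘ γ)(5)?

7

Apply the permutations in order: γ(5) = 11, then β(11) = 2, then α(2) = 7. So (α ∘ β ∘ γ)(5) = 7.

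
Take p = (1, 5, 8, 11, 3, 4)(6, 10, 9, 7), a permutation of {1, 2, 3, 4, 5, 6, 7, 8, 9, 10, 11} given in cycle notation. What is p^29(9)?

9 lies in the 4-cycle (6, 10, 9, 7).
Powers repeat with period 4 on this cycle, and 29 mod 4 = 1, so p^29(9) = p^1(9).
Advancing 1 step from 9: 9 → 7.

7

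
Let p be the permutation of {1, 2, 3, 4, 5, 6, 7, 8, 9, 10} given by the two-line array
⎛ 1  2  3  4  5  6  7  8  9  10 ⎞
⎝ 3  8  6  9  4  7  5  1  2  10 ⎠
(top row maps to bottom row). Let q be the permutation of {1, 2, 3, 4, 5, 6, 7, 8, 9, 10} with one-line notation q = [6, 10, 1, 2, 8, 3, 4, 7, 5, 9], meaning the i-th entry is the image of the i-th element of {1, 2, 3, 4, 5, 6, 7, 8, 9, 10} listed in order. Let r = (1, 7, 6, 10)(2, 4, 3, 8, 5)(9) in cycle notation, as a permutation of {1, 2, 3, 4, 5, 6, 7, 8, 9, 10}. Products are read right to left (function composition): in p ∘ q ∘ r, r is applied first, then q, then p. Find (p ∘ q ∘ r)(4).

3

Chase 4: r(4) = 3; q(3) = 1; p(1) = 3. Hence (p ∘ q ∘ r)(4) = 3.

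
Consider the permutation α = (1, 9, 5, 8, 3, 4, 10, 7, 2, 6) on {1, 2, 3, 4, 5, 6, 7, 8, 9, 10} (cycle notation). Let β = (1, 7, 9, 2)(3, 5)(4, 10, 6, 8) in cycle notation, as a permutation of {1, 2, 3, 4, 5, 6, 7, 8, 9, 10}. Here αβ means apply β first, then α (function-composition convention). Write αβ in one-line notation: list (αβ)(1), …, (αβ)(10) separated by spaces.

2 9 8 7 4 3 5 10 6 1

(αβ)(x) = α(β(x)). Computing each image: α(β(1)) = α(7) = 2, α(β(2)) = α(1) = 9, α(β(3)) = α(5) = 8, α(β(4)) = α(10) = 7, α(β(5)) = α(3) = 4, α(β(6)) = α(8) = 3, α(β(7)) = α(9) = 5, α(β(8)) = α(4) = 10, α(β(9)) = α(2) = 6, α(β(10)) = α(6) = 1.
Hence αβ = [2 9 8 7 4 3 5 10 6 1].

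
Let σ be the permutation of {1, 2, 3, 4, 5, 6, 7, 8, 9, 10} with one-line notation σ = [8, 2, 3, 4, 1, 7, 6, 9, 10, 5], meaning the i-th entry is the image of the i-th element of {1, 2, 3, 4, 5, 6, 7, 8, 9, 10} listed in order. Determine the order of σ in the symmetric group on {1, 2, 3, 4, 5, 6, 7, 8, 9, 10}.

Writing σ as disjoint cycles, the cycle lengths are 5, 2, 1, 1, 1.
The order is lcm(5, 2) = 10.

10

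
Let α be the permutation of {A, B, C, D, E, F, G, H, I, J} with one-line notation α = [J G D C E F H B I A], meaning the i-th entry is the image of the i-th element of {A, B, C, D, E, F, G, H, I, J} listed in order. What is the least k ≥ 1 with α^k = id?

6

Decomposing into disjoint cycles gives cycle lengths 3, 2, 2, 1, 1, 1.
The order of α is the least common multiple of its cycle lengths: lcm(3, 2, 2) = 6.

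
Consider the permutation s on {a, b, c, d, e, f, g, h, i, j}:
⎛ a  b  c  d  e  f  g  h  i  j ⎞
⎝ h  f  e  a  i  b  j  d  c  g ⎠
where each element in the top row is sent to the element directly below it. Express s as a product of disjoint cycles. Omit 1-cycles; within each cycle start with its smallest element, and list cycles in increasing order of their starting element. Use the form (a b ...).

(a h d)(b f)(c e i)(g j)

From a: a → h → d → a, closing the cycle (a h d).
Continuing from each remaining unvisited element yields (a h d)(b f)(c e i)(g j).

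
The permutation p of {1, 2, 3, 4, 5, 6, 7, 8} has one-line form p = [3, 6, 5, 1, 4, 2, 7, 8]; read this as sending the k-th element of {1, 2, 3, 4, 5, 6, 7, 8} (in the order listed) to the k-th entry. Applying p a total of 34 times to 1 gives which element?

Tracing 1 → 3 → … returns to 1 after 4 steps, so 1 lies in a 4-cycle (1, 3, 5, 4).
Since the cycle has length 4, p^34 acts on it the same as p^2 (34 mod 4 = 2).
Stepping 2 places around the cycle: 1 → 3 → 5.

5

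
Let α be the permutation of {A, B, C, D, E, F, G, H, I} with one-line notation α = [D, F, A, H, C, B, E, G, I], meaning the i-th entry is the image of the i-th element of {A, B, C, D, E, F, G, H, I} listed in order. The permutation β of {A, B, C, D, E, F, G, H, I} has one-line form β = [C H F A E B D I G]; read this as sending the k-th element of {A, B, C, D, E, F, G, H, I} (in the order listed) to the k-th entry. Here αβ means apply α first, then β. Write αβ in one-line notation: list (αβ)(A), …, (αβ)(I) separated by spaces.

A B C I F H E D G

(αβ)(x) = β(α(x)). Computing each image: β(α(A)) = β(D) = A, β(α(B)) = β(F) = B, β(α(C)) = β(A) = C, β(α(D)) = β(H) = I, β(α(E)) = β(C) = F, β(α(F)) = β(B) = H, β(α(G)) = β(E) = E, β(α(H)) = β(G) = D, β(α(I)) = β(I) = G.
Hence αβ = [A B C I F H E D G].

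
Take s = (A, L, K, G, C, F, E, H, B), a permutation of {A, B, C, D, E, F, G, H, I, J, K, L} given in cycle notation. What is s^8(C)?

C lies in the 9-cycle (A, L, K, G, C, F, E, H, B).
Advancing 8 steps from C: C → F → E → H → B → A → L → K → G.

G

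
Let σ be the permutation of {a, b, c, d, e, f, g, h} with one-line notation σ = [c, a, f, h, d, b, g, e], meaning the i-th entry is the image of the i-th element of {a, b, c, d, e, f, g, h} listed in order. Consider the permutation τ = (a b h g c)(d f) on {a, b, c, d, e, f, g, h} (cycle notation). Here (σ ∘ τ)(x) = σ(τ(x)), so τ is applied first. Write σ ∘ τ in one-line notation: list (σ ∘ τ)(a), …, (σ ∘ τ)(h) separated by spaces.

(σ ∘ τ)(x) = σ(τ(x)). Computing each image: σ(τ(a)) = σ(b) = a, σ(τ(b)) = σ(h) = e, σ(τ(c)) = σ(a) = c, σ(τ(d)) = σ(f) = b, σ(τ(e)) = σ(e) = d, σ(τ(f)) = σ(d) = h, σ(τ(g)) = σ(c) = f, σ(τ(h)) = σ(g) = g.
Hence σ ∘ τ = [a e c b d h f g].

a e c b d h f g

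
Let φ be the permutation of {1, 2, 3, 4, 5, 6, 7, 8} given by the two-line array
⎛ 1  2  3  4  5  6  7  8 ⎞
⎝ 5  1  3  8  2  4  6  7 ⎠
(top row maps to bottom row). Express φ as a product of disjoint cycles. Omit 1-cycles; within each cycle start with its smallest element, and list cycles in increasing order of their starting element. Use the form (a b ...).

(1 5 2)(4 8 7 6)

Start at 1 and follow images: 1 → 5 → 2 → 1, giving the cycle (1 5 2).
Repeating from the next unused element and collecting all non-trivial cycles gives (1 5 2)(4 8 7 6).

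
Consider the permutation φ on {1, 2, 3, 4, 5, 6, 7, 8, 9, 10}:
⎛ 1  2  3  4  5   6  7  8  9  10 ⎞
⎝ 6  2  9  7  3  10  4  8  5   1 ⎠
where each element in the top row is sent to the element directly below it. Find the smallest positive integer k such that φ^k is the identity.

6

Writing φ as disjoint cycles, the cycle lengths are 3, 3, 2, 1, 1.
The order is lcm(3, 3, 2) = 6.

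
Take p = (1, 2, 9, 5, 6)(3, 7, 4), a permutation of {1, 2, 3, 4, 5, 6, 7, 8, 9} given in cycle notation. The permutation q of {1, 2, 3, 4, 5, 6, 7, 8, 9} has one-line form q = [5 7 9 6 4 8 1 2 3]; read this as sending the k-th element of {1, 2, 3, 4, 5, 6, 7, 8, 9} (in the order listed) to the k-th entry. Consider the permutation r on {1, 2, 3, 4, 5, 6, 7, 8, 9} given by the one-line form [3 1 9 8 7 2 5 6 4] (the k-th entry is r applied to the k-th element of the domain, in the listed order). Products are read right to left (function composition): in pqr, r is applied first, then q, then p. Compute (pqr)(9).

Chase 9: r(9) = 4; q(4) = 6; p(6) = 1. Hence (pqr)(9) = 1.

1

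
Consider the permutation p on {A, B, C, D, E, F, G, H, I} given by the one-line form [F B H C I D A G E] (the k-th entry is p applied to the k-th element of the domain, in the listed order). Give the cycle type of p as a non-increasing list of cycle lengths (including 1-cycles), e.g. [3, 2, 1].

The disjoint cycles are (A F D C H G)(B)(E I), with lengths 6, 2, 1 in non-increasing order.

[6, 2, 1]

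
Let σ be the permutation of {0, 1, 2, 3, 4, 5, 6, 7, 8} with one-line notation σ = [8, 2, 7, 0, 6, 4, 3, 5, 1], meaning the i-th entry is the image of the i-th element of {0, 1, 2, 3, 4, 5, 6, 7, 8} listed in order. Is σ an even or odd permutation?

In disjoint-cycle form the cycle lengths are 9.
A cycle of length ℓ contributes ℓ−1 transpositions, so σ is a product of 8 transpositions — even.

even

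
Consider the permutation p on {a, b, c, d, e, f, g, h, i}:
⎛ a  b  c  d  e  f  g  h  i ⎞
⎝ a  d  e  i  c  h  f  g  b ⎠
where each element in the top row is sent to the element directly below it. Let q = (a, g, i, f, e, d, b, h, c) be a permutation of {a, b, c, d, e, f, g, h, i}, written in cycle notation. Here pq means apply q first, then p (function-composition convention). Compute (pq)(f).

q(f) = e, then p(e) = c; composing gives (pq)(f) = c.

c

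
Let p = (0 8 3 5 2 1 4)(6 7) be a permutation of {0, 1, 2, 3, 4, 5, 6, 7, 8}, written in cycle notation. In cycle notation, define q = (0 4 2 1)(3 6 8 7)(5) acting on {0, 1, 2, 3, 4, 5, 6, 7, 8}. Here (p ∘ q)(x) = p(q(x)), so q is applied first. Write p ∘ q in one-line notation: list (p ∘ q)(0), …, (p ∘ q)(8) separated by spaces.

(p ∘ q)(x) = p(q(x)). Computing each image: p(q(0)) = p(4) = 0, p(q(1)) = p(0) = 8, p(q(2)) = p(1) = 4, p(q(3)) = p(6) = 7, p(q(4)) = p(2) = 1, p(q(5)) = p(5) = 2, p(q(6)) = p(8) = 3, p(q(7)) = p(3) = 5, p(q(8)) = p(7) = 6.
Hence p ∘ q = [0 8 4 7 1 2 3 5 6].

0 8 4 7 1 2 3 5 6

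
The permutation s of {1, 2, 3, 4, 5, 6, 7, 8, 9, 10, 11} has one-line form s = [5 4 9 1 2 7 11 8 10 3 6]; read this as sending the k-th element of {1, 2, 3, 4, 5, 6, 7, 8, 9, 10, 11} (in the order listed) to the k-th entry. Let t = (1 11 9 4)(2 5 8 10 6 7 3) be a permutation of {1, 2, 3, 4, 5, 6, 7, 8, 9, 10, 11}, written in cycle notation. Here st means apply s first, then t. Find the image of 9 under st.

(st)(9) = t(s(9)). s(9) = 10, then t(10) = 6. So (st)(9) = 6.

6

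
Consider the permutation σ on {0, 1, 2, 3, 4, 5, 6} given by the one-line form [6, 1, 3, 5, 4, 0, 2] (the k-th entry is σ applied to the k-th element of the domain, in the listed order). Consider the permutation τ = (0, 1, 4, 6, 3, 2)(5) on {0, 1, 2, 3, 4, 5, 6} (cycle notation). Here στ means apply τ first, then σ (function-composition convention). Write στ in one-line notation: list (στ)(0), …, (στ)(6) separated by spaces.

(στ)(x) = σ(τ(x)). Computing each image: σ(τ(0)) = σ(1) = 1, σ(τ(1)) = σ(4) = 4, σ(τ(2)) = σ(0) = 6, σ(τ(3)) = σ(2) = 3, σ(τ(4)) = σ(6) = 2, σ(τ(5)) = σ(5) = 0, σ(τ(6)) = σ(3) = 5.
Hence στ = [1 4 6 3 2 0 5].

1 4 6 3 2 0 5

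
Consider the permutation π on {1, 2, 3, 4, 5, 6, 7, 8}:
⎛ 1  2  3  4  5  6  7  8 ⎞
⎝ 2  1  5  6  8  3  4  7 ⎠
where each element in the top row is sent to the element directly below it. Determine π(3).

The entry below 3 in the array is 5, so π(3) = 5.

5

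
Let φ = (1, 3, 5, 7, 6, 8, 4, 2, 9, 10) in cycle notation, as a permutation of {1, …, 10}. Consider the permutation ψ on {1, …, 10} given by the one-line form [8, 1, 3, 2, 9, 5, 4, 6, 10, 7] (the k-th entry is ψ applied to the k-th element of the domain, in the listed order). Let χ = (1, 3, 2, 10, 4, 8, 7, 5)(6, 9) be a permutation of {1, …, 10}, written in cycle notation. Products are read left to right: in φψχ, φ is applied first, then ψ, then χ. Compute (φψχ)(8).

10

(φψχ)(8) = χ(ψ(φ(8))). φ(8) = 4, then ψ(4) = 2, then χ(2) = 10, so the result is 10.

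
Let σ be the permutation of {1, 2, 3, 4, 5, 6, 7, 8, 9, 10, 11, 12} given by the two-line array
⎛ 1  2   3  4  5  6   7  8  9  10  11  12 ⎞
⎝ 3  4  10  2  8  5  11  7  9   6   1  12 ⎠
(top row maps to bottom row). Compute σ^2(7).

1

Tracing 7 → 11 → … returns to 7 after 8 steps, so 7 lies in an 8-cycle (1, 3, 10, 6, 5, 8, 7, 11).
Stepping 2 places around the cycle: 7 → 11 → 1.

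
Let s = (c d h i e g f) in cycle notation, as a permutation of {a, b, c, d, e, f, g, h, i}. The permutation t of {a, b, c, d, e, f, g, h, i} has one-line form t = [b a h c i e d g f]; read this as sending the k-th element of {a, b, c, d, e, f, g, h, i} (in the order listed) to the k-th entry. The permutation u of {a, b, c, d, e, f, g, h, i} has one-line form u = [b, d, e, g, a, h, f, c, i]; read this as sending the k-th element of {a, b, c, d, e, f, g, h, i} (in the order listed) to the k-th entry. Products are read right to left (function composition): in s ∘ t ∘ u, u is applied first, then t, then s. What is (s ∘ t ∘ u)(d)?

h

Apply the permutations in order: u(d) = g, then t(g) = d, then s(d) = h. So (s ∘ t ∘ u)(d) = h.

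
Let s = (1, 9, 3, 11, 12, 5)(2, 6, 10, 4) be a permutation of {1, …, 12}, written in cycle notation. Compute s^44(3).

12

3 lies in the 6-cycle (1, 9, 3, 11, 12, 5).
Since the cycle has length 6, s^44 acts on it the same as s^2 (44 mod 6 = 2).
Advancing 2 steps from 3: 3 → 11 → 12.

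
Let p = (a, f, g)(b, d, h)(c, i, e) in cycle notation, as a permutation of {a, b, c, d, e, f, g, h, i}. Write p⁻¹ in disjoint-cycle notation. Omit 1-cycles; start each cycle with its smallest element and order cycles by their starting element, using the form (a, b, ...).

(a, g, f)(b, h, d)(c, e, i)

If p sends a → b within a cycle, p⁻¹ sends b → a; equivalently, reverse each cycle.
Reversing each cycle of p and rotating so the smallest element leads gives (a, g, f)(b, h, d)(c, e, i).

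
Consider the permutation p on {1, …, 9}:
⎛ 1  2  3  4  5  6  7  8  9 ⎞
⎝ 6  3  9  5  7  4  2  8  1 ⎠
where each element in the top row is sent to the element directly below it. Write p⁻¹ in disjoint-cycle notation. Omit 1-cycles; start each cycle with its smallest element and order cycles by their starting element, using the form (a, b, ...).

First write p in disjoint cycles: (1, 6, 4, 5, 7, 2, 3, 9).
Reversing each cycle (and rotating so the smallest element leads) gives p⁻¹ = (1, 9, 3, 2, 7, 5, 4, 6).

(1, 9, 3, 2, 7, 5, 4, 6)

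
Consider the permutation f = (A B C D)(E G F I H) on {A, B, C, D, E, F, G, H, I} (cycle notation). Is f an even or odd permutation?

odd

The cycle lengths are 5, 4.
A cycle is odd iff its length is even; f has 1 even-length cycle, so sgn(f) = (−1)^1 and f is odd.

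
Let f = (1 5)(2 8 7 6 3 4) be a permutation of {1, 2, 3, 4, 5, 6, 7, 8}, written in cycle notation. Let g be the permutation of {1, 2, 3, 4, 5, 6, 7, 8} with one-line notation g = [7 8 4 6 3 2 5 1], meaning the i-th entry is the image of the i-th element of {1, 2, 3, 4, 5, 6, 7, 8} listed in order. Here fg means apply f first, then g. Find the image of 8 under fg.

f(8) = 7, then g(7) = 5; composing gives (fg)(8) = 5.

5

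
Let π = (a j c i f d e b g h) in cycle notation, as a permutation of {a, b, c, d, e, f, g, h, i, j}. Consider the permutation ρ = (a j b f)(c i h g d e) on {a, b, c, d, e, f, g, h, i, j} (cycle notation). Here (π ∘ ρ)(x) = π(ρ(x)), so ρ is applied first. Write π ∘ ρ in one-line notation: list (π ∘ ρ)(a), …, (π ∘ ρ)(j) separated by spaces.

c d f b i j e h a g

For each element, apply ρ then π: a → j → c; b → f → d; c → i → f; d → e → b; e → c → i; f → a → j; g → d → e; h → g → h; i → h → a; j → b → g.
Collecting the images, π ∘ ρ = [c d f b i j e h a g].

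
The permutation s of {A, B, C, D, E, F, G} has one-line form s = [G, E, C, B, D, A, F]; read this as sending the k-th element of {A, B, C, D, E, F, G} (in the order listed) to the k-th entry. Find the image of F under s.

A

F is element number 6 of the domain, and entry number 6 of the one-line form is A, so s(F) = A.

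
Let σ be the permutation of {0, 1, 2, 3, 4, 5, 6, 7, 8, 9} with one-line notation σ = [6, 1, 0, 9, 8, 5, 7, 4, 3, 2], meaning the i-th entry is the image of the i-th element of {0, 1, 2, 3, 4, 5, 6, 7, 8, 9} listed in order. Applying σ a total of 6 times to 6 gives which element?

Tracing 6 → 7 → … returns to 6 after 8 steps, so 6 lies in an 8-cycle (0, 6, 7, 4, 8, 3, 9, 2).
Advancing 6 steps from 6: 6 → 7 → 4 → 8 → 3 → 9 → 2.

2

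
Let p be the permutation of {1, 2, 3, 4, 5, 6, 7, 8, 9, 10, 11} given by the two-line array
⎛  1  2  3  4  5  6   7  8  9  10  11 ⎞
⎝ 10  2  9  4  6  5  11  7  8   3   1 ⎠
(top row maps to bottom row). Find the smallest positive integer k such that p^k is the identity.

14

Writing p as disjoint cycles, the cycle lengths are 7, 2, 1, 1.
The order of p is the least common multiple of its cycle lengths: lcm(7, 2) = 14.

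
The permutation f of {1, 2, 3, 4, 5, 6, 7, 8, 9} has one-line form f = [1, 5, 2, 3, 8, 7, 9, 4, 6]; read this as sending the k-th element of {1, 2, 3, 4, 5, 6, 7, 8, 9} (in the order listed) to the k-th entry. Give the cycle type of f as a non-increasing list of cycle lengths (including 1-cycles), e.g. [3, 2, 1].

The disjoint cycles are (1)(2 5 8 4 3)(6 7 9), with lengths 5, 3, 1 in non-increasing order.

[5, 3, 1]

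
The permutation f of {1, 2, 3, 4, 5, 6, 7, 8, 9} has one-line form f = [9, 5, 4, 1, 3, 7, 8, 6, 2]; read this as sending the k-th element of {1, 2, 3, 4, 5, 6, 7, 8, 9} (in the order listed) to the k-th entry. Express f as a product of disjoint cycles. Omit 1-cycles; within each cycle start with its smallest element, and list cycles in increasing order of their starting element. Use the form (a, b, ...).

(1, 9, 2, 5, 3, 4)(6, 7, 8)

Start at 1 and follow images: 1 → 9 → 2 → 5 → 3 → 4 → 1, giving the cycle (1, 9, 2, 5, 3, 4).
Repeating from the next unused element and collecting all non-trivial cycles gives (1, 9, 2, 5, 3, 4)(6, 7, 8).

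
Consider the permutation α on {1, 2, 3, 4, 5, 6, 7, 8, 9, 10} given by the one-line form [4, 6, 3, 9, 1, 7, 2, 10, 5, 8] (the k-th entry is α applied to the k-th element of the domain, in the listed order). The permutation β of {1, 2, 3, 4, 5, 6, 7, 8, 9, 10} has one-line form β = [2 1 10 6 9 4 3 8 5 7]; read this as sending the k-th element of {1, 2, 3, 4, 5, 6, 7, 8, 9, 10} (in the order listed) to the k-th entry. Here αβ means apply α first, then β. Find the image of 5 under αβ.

2

α(5) = 1, then β(1) = 2; composing gives (αβ)(5) = 2.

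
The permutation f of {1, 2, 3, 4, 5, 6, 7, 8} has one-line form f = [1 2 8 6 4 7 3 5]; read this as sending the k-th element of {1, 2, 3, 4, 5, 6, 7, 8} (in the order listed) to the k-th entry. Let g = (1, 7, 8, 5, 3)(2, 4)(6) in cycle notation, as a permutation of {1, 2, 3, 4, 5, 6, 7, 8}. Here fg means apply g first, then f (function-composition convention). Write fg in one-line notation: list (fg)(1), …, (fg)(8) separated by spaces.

(fg)(x) = f(g(x)). Computing each image: f(g(1)) = f(7) = 3, f(g(2)) = f(4) = 6, f(g(3)) = f(1) = 1, f(g(4)) = f(2) = 2, f(g(5)) = f(3) = 8, f(g(6)) = f(6) = 7, f(g(7)) = f(8) = 5, f(g(8)) = f(5) = 4.
Hence fg = [3 6 1 2 8 7 5 4].

3 6 1 2 8 7 5 4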